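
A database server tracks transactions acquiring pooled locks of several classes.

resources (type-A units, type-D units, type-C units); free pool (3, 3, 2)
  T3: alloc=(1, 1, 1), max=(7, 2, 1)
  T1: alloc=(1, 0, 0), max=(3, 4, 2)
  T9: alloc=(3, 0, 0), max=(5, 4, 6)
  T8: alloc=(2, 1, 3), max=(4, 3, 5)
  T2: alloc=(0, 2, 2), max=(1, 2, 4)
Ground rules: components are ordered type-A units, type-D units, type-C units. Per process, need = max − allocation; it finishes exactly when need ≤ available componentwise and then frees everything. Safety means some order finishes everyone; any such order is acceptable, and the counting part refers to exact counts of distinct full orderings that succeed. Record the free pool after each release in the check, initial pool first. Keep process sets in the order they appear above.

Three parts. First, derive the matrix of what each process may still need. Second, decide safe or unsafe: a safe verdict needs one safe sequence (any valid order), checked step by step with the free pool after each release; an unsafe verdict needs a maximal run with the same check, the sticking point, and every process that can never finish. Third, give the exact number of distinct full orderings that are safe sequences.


(1) Remaining need (order type-A units, type-D units, type-C units):
  T3: (6, 1, 0)
  T1: (2, 4, 2)
  T9: (2, 4, 6)
  T8: (2, 2, 2)
  T2: (1, 0, 2)
(2) SAFE, for example via the order T2, T8, T1, T3, T9.
Key observation: at T2 the run first touches a limit — (1, 0, 2) against (3, 3, 2), exact on a resource it actually requests.
Check, step by step:
  pool = (3, 3, 2)
  T2: need (1, 0, 2) fits (3, 3, 2); releases (0, 2, 2), pool now (3, 5, 4)
  T8: need (2, 2, 2) fits (3, 5, 4); releases (2, 1, 3), pool now (5, 6, 7)
  T1: need (2, 4, 2) fits (5, 6, 7); releases (1, 0, 0), pool now (6, 6, 7)
  T3: need (6, 1, 0) fits (6, 6, 7); releases (1, 1, 1), pool now (7, 7, 8)
  T9: need (2, 4, 6) fits (7, 7, 8); releases (3, 0, 0), pool now (10, 7, 8)
(3) Exactly 14 of the possible complete orderings are safe sequences.


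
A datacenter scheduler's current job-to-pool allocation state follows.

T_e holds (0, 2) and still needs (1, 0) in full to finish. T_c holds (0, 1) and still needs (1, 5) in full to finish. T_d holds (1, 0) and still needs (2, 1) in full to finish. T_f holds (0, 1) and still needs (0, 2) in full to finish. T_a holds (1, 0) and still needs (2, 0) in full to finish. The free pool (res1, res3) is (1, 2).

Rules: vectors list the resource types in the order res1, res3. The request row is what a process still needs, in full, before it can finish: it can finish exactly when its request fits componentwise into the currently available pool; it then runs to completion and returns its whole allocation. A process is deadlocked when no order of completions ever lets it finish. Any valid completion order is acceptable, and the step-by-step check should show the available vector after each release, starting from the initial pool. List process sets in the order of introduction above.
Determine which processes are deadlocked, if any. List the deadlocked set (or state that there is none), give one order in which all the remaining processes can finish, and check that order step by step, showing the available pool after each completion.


Deadlocked: T_d and T_a.
Key observation: T_f, T_e, T_c can finish, but then (1, 6) is all there is, and the blocked group's res1 demands exceed it.
A valid finishing order for the others: T_f, T_e, T_c. Verifying each step:
  pool = (1, 2)
  T_f needs (0, 2) <= (1, 2) -> finishes; pool += (0, 1) = (1, 3)
  T_e needs (1, 0) <= (1, 3) -> finishes; pool += (0, 2) = (1, 5)
  T_c needs (1, 5) <= (1, 5) -> finishes; pool += (0, 1) = (1, 6)
The blocked processes can never fit:
  T_d still needs (2, 1) but only (1, 6) is free — short on res1
  T_a still needs (2, 0) but only (1, 6) is free — short on res1


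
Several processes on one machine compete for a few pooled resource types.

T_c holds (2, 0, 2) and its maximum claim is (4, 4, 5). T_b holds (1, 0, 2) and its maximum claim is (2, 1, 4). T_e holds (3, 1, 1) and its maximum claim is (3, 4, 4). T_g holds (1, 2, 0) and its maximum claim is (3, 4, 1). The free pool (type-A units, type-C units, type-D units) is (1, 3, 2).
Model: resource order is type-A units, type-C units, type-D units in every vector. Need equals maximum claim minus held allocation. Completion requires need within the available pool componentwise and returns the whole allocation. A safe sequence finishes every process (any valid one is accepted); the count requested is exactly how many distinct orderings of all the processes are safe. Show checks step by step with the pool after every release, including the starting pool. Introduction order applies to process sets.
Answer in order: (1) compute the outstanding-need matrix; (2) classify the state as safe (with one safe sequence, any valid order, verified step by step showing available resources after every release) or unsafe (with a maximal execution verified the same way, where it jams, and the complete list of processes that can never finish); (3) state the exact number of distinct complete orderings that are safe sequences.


(1) Need matrix, components ordered type-A units, type-C units, type-D units:
  T_c: (2, 4, 3)
  T_b: (1, 1, 2)
  T_e: (0, 3, 3)
  T_g: (2, 2, 1)
(2) SAFE. One safe sequence: T_b, T_e, T_g, T_c.
Key observation: the order's first zero-slack moment is T_b ((1, 1, 2) needed, (1, 3, 2) free — a requested resource with nothing to spare).
Verifying each step:
  pool = (1, 3, 2)
  run T_b (needs (1, 1, 2), free (1, 3, 2)); after release of (1, 0, 2) the pool is (2, 3, 4)
  run T_e (needs (0, 3, 3), free (2, 3, 4)); after release of (3, 1, 1) the pool is (5, 4, 5)
  run T_g (needs (2, 2, 1), free (5, 4, 5)); after release of (1, 2, 0) the pool is (6, 6, 5)
  run T_c (needs (2, 4, 3), free (6, 6, 5)); after release of (2, 0, 2) the pool is (8, 6, 7)
(3) Exactly 4 of the possible complete orderings are safe sequences.


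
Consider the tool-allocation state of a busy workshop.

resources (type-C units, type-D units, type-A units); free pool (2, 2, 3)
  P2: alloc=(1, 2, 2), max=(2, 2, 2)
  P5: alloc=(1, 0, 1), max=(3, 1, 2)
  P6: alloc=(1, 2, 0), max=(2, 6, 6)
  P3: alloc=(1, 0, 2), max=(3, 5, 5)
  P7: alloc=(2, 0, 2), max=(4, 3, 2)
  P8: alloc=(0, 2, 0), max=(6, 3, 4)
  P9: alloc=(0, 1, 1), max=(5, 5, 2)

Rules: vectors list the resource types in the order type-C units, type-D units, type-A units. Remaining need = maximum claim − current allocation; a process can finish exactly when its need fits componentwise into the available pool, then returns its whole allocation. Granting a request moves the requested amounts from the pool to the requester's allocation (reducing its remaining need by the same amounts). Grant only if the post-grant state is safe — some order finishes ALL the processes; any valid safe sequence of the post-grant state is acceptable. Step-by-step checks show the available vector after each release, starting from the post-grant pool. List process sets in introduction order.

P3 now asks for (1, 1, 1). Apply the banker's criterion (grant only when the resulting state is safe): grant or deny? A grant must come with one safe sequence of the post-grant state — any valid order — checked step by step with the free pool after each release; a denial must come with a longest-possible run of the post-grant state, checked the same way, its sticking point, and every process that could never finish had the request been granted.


DENY. Granting would leave the state unsafe.
Key observation: after P2, P7, P5 the pool peaks at (5, 3, 7), and each blocked process is short somewhere: P6 on type-D units; P3 on type-D units; P8 on type-C units; P9 on type-D units.
On the post-grant state, P2, P7, P5 is a maximal run — nothing extends it. Walking it through:
  pool = (1, 1, 2)
  run P2 (needs (1, 0, 0), free (1, 1, 2)); after release of (1, 2, 2) the pool is (2, 3, 4)
  run P7 (needs (2, 3, 0), free (2, 3, 4)); after release of (2, 0, 2) the pool is (4, 3, 6)
  run P5 (needs (2, 1, 1), free (4, 3, 6)); after release of (1, 0, 1) the pool is (5, 3, 7)
  blocked: P6 wants (1, 4, 6), pool (5, 3, 7) — not enough type-D units
  blocked: P3 wants (1, 4, 2), pool (5, 3, 7) — not enough type-D units
  blocked: P8 wants (6, 1, 4), pool (5, 3, 7) — not enough type-C units
  blocked: P9 wants (5, 4, 1), pool (5, 3, 7) — not enough type-D units
Had the request been granted, P6, P3, P8 and P9 could never finish.


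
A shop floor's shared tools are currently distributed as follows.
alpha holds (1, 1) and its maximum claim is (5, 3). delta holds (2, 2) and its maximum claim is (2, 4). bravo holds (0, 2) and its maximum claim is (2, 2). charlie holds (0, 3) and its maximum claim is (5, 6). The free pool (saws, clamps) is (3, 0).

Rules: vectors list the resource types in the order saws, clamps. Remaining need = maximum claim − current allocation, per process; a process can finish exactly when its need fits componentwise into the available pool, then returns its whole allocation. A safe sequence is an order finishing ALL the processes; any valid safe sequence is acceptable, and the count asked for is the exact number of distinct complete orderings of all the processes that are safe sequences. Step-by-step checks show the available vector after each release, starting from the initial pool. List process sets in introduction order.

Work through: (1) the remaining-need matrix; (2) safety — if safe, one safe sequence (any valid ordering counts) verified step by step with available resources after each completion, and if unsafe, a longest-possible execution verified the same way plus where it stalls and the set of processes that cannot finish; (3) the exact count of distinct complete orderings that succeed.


(1) Need matrix, components ordered saws, clamps:
  alpha: (4, 2)
  delta: (0, 2)
  bravo: (2, 0)
  charlie: (5, 3)
(2) The state is SAFE; one workable sequence: bravo, delta, charlie, alpha.
Key observation: delta is the earliest step where a requested resource binds exactly: need (0, 2), pool (3, 2) at its turn.
Verifying each step:
  pool = (3, 0)
  bravo: need (2, 0) fits (3, 0); releases (0, 2), pool now (3, 2)
  delta: need (0, 2) fits (3, 2); releases (2, 2), pool now (5, 4)
  charlie: need (5, 3) fits (5, 4); releases (0, 3), pool now (5, 7)
  alpha: need (4, 2) fits (5, 7); releases (1, 1), pool now (6, 8)
(3) The exact count: 2 of the possible complete orderings are safe sequences.


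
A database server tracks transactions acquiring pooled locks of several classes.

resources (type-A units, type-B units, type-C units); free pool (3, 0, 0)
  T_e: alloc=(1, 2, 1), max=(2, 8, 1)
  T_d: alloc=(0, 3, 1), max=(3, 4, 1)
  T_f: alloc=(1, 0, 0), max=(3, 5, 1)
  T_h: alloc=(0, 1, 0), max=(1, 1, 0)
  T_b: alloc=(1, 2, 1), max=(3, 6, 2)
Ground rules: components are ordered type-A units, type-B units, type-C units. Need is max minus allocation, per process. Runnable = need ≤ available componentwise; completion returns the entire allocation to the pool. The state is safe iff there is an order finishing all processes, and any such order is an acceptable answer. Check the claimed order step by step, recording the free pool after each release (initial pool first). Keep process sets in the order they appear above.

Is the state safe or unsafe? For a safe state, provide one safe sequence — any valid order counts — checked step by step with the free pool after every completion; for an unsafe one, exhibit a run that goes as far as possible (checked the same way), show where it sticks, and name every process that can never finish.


SAFE. One safe sequence: T_h, T_d, T_b, T_e, T_f.
Key observation: T_d marks the first exact bind of the order: its need (3, 1, 0) fits the free (3, 1, 0) with zero slack on a requested resource.
Step-by-step check:
  pool = (3, 0, 0)
  T_h: need (1, 0, 0) fits (3, 0, 0); releases (0, 1, 0), pool now (3, 1, 0)
  T_d: need (3, 1, 0) fits (3, 1, 0); releases (0, 3, 1), pool now (3, 4, 1)
  T_b: need (2, 4, 1) fits (3, 4, 1); releases (1, 2, 1), pool now (4, 6, 2)
  T_e: need (1, 6, 0) fits (4, 6, 2); releases (1, 2, 1), pool now (5, 8, 3)
  T_f: need (2, 5, 1) fits (5, 8, 3); releases (1, 0, 0), pool now (6, 8, 3)


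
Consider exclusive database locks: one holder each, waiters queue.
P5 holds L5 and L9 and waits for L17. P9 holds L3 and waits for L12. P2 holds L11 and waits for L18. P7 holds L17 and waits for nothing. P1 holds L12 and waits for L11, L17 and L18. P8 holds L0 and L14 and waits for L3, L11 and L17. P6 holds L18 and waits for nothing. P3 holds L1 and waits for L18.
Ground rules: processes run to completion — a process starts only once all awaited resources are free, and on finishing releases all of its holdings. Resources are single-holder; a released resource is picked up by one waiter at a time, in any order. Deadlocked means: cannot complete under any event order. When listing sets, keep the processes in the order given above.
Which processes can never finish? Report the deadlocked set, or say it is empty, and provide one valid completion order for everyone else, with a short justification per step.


The deadlocked set is empty.
Key observation: there is no circular wait here — follow any chain and it reaches a process that is free to run now.
The rest can finish in the order P7, P6, P2, P1, P9, P3, P5, P8.
Step-by-step check:
  run P7 (it waits on nothing); releases L17
  run P6 (it waits on nothing); releases L18
  P2 waits on L18 — all released -> runs and releases L11
  P1 waits on L11, L17 and L18 — all released -> runs and releases L12
  P9 waits on L12 — all released -> runs and releases L3
  P3 waits on L18 — all released -> runs and releases L1
  P5 waits on L17 — all released -> runs and releases L5 and L9
  P8 waits on L3, L11 and L17 — all released -> runs and releases L0 and L14


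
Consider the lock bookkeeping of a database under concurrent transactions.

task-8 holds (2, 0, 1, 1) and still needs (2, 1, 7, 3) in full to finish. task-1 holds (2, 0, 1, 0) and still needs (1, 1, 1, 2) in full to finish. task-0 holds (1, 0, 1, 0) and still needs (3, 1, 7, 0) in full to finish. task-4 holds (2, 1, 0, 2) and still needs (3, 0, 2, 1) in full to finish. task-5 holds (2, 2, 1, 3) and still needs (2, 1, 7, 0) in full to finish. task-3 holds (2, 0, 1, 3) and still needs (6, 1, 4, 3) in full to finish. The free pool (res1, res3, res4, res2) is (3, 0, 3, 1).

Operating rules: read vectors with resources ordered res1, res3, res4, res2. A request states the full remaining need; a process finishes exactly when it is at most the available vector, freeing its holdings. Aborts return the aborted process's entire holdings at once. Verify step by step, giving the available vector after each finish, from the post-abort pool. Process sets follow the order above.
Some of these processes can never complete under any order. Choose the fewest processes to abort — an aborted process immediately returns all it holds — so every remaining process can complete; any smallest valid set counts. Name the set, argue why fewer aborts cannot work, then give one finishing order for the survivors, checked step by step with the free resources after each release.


Abort task-8 and task-5.
Key observation: task-0 had no path to completion before; after the abort of task-8 and task-5 ((4, 2, 2, 4) returned), step 4 is where it fits.
Minimality, checking each single-abort alternative: task-8 alone leaves task-0 blocked (short on res4); task-1 alone leaves task-8 blocked (short on res4); task-0 alone leaves task-8 blocked (short on res4); task-4 alone leaves task-8 blocked (short on res4); task-5 alone leaves task-8 blocked (short on res4); task-3 alone leaves task-8 blocked (short on res4).
The survivors complete as task-1, task-3, task-4, task-0. Step-by-step check (starting from the post-abort pool):
  pool = (7, 2, 5, 5)
  task-1: need (1, 1, 1, 2) fits (7, 2, 5, 5); releases (2, 0, 1, 0), pool now (9, 2, 6, 5)
  task-3: need (6, 1, 4, 3) fits (9, 2, 6, 5); releases (2, 0, 1, 3), pool now (11, 2, 7, 8)
  task-4: need (3, 0, 2, 1) fits (11, 2, 7, 8); releases (2, 1, 0, 2), pool now (13, 3, 7, 10)
  task-0: need (3, 1, 7, 0) fits (13, 3, 7, 10); releases (1, 0, 1, 0), pool now (14, 3, 8, 10)


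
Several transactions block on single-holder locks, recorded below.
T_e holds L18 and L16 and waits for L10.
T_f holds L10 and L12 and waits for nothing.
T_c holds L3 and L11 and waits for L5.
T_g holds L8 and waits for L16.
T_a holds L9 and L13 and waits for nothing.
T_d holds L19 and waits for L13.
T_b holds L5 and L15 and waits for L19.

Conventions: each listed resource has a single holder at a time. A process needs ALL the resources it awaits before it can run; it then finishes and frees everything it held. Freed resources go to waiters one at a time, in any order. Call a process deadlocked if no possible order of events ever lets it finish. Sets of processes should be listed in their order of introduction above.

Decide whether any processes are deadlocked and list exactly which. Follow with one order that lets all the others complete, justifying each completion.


No process is deadlocked.
Key observation: no waiting chain loops back on itself — every chain ends at a process that waits on nothing, so everyone eventually runs.
One completion order for the rest: T_a, T_d, T_f, T_b, T_e, T_c, T_g.
Walking it through:
  run T_a (it waits on nothing); releases L9 and L13
  T_d waits on L13 — all released -> runs and releases L19
  run T_f (it waits on nothing); releases L10 and L12
  T_b waits on L19 — all released -> runs and releases L5 and L15
  T_e waits on L10 — all released -> runs and releases L18 and L16
  T_c waits on L5 — all released -> runs and releases L3 and L11
  T_g waits on L16 — all released -> runs and releases L8


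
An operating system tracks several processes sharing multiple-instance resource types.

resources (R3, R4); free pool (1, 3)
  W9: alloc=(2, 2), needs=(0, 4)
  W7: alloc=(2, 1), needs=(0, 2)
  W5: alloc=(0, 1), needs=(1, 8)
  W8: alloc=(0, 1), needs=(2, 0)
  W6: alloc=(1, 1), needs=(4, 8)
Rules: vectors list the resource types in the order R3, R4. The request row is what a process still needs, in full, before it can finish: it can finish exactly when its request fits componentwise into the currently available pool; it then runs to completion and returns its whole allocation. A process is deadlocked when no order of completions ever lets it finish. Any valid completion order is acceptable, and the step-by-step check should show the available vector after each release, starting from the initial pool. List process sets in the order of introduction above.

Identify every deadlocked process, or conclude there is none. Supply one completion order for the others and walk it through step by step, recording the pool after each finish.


Deadlocked: W5 and W6.
Key observation: even finishing W7, W9, W8 leaves just (5, 7) free — too little R4 for any of the remaining processes.
A valid finishing order for the others: W7, W9, W8. Verifying each step:
  pool = (1, 3)
  W7: need (0, 2) fits (1, 3); releases (2, 1), pool now (3, 4)
  W9: need (0, 4) fits (3, 4); releases (2, 2), pool now (5, 6)
  W8: need (2, 0) fits (5, 6); releases (0, 1), pool now (5, 7)
The stuck group stays short no matter what:
  W5 still needs (1, 8) but only (5, 7) is free — short on R4
  W6 still needs (4, 8) but only (5, 7) is free — short on R4


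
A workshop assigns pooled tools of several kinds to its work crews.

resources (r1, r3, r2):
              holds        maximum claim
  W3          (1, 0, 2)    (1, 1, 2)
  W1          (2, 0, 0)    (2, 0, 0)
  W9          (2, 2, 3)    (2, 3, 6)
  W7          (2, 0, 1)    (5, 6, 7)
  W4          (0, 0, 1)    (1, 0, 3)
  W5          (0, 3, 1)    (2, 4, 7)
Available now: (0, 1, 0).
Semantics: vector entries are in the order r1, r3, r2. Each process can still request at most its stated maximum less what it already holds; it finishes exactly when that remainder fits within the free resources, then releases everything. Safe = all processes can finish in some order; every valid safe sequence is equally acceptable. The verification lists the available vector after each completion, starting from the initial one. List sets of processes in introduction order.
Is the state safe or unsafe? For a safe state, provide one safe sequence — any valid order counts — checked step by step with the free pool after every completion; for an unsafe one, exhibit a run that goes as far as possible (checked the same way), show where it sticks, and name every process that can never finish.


SAFE. One safe sequence: W1, W3, W4, W9, W5, W7.
Key observation: the first exact fit in this order is W3 — it needs (0, 1, 0) with (2, 1, 0) free, meeting a requested resource to the last unit.
Walking it through:
  pool = (0, 1, 0)
  W1: need (0, 0, 0) fits (0, 1, 0); releases (2, 0, 0), pool now (2, 1, 0)
  W3: need (0, 1, 0) fits (2, 1, 0); releases (1, 0, 2), pool now (3, 1, 2)
  W4: need (1, 0, 2) fits (3, 1, 2); releases (0, 0, 1), pool now (3, 1, 3)
  W9: need (0, 1, 3) fits (3, 1, 3); releases (2, 2, 3), pool now (5, 3, 6)
  W5: need (2, 1, 6) fits (5, 3, 6); releases (0, 3, 1), pool now (5, 6, 7)
  W7: need (3, 6, 6) fits (5, 6, 7); releases (2, 0, 1), pool now (7, 6, 8)


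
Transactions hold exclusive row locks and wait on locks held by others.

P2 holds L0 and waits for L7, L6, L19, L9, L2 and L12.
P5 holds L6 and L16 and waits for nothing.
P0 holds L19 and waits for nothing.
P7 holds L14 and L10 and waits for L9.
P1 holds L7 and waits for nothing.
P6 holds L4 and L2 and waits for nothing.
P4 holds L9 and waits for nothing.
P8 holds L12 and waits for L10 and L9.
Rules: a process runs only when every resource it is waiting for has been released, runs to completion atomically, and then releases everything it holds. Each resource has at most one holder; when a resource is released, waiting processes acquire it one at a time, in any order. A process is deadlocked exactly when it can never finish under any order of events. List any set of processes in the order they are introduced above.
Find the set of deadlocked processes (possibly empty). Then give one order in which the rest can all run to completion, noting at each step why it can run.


The deadlocked set is empty.
Key observation: all waits point, directly or indirectly, at processes that can finish, so nothing is permanently blocked.
A valid finishing order for the others: P1, P4, P7, P5, P0, P8, P6, P2.
Walking it through:
  P1 waits on nothing -> runs at once and releases L7
  P4 waits on nothing -> runs at once and releases L9
  run P7 (all its waits — L9 — are resolved); releases L14 and L10
  P5 waits on nothing -> runs at once and releases L6 and L16
  P0 waits on nothing -> runs at once and releases L19
  run P8 (all its waits — L10 and L9 — are resolved); releases L12
  P6 waits on nothing -> runs at once and releases L4 and L2
  run P2 (all its waits — L7, L6, L19, L9, L2 and L12 — are resolved); releases L0


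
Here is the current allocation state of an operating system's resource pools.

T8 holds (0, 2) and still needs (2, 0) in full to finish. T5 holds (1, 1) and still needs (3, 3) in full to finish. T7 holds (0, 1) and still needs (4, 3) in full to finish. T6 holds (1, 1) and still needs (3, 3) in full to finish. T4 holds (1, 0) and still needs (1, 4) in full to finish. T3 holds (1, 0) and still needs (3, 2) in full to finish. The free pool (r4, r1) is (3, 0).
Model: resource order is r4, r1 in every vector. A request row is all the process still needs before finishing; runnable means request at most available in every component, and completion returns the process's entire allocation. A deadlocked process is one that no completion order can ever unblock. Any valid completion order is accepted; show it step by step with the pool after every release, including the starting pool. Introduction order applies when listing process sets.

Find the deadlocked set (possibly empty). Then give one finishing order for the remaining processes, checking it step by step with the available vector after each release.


Deadlocked: T5, T7, T6 and T4.
Key observation: no order helps: past T8, T3, the free pool tops out at (4, 2), below what each blocked process needs in r1.
The rest can finish in the order T8, T3. Walking it through:
  pool = (3, 0)
  T8: need (2, 0) fits (3, 0); releases (0, 2), pool now (3, 2)
  T3: need (3, 2) fits (3, 2); releases (1, 0), pool now (4, 2)
The stuck group stays short no matter what:
  blocked: T5 wants (3, 3), pool (4, 2) — not enough r1
  blocked: T7 wants (4, 3), pool (4, 2) — not enough r1
  blocked: T6 wants (3, 3), pool (4, 2) — not enough r1
  blocked: T4 wants (1, 4), pool (4, 2) — not enough r1


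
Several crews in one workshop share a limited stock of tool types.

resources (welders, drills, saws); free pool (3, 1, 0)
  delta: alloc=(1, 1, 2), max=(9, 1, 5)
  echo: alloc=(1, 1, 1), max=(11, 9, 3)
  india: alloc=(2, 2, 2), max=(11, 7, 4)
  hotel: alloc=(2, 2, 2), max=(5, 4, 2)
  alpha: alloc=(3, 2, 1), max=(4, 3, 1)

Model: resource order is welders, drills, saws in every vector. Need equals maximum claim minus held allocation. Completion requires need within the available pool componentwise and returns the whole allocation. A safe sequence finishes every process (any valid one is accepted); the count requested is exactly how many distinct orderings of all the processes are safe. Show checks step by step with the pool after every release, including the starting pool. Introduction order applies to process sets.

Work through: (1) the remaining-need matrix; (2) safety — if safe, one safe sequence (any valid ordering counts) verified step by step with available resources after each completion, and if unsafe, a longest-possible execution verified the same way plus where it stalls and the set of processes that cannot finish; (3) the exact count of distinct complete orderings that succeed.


(1) Remaining need (order welders, drills, saws):
  delta: (8, 0, 3)
  echo: (10, 8, 2)
  india: (9, 5, 2)
  hotel: (3, 2, 0)
  alpha: (1, 1, 0)
(2) SAFE. One safe sequence: alpha, hotel, delta, india, echo.
Key observation: alpha is the earliest step where a requested resource binds exactly: need (1, 1, 0), pool (3, 1, 0) at its turn.
Verifying each step:
  pool = (3, 1, 0)
  alpha: need (1, 1, 0) fits (3, 1, 0); releases (3, 2, 1), pool now (6, 3, 1)
  hotel: need (3, 2, 0) fits (6, 3, 1); releases (2, 2, 2), pool now (8, 5, 3)
  delta: need (8, 0, 3) fits (8, 5, 3); releases (1, 1, 2), pool now (9, 6, 5)
  india: need (9, 5, 2) fits (9, 6, 5); releases (2, 2, 2), pool now (11, 8, 7)
  echo: need (10, 8, 2) fits (11, 8, 7); releases (1, 1, 1), pool now (12, 9, 8)
(3) The exact count: 1 of the possible complete orderings is a safe sequence.


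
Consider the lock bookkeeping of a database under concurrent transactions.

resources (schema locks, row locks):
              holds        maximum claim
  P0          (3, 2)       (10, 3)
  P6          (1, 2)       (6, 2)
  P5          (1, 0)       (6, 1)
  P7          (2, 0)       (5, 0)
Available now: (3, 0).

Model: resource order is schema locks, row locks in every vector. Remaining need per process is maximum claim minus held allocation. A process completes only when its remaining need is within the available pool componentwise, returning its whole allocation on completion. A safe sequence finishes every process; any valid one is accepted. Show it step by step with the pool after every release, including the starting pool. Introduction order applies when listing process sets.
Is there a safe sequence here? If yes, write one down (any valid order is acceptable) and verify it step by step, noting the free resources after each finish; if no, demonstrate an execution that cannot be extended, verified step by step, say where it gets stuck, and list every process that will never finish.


SAFE, for example via the order P7, P6, P5, P0.
Key observation: the order's first zero-slack moment is P7 ((3, 0) needed, (3, 0) free — a requested resource with nothing to spare).
Walking it through:
  pool = (3, 0)
  run P7 (needs (3, 0), free (3, 0)); after release of (2, 0) the pool is (5, 0)
  run P6 (needs (5, 0), free (5, 0)); after release of (1, 2) the pool is (6, 2)
  run P5 (needs (5, 1), free (6, 2)); after release of (1, 0) the pool is (7, 2)
  run P0 (needs (7, 1), free (7, 2)); after release of (3, 2) the pool is (10, 4)


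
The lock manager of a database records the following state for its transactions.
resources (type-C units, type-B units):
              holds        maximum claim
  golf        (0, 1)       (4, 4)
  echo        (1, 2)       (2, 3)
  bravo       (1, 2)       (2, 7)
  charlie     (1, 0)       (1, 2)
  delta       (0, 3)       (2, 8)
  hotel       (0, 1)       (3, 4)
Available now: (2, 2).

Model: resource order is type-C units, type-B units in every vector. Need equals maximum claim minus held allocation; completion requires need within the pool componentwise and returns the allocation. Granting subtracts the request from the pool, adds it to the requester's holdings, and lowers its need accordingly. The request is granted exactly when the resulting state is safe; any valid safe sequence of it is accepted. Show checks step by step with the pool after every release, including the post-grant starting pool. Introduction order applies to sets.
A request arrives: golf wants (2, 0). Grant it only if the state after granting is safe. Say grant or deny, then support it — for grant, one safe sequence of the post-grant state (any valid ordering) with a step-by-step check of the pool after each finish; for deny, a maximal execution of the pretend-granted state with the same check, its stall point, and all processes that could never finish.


GRANT. The post-grant state is safe; one safe sequence: charlie, echo, golf, bravo, delta, hotel.
Key observation: (0, 2) free after granting still covers charlie first, and each release covers the next.
Verifying the post-grant state step by step:
  pool = (0, 2)
  run charlie (needs (0, 2), free (0, 2)); after release of (1, 0) the pool is (1, 2)
  run echo (needs (1, 1), free (1, 2)); after release of (1, 2) the pool is (2, 4)
  run golf (needs (2, 3), free (2, 4)); after release of (2, 1) the pool is (4, 5)
  run bravo (needs (1, 5), free (4, 5)); after release of (1, 2) the pool is (5, 7)
  run delta (needs (2, 5), free (5, 7)); after release of (0, 3) the pool is (5, 10)
  run hotel (needs (3, 3), free (5, 10)); after release of (0, 1) the pool is (5, 11)


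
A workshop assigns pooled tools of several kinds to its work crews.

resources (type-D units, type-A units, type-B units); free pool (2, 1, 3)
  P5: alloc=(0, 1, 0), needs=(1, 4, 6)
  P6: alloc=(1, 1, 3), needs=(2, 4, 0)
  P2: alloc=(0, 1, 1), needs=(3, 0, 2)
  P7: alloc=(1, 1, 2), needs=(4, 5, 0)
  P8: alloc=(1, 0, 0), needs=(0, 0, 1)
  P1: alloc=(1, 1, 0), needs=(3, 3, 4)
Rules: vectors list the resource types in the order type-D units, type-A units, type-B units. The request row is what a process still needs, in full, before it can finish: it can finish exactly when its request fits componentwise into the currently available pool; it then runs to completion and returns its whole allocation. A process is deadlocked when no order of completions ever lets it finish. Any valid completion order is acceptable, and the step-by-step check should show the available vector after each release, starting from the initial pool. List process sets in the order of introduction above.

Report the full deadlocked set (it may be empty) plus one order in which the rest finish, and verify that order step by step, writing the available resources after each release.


The deadlocked set is P5, P6, P7 and P1.
Key observation: once P8, P2 finish, the pool peaks at (3, 2, 4) — and every remaining process still needs more type-A units than that.
A valid finishing order for the others: P8, P2. Verifying each step:
  pool = (2, 1, 3)
  P8: need (0, 0, 1) fits (2, 1, 3); releases (1, 0, 0), pool now (3, 1, 3)
  P2: need (3, 0, 2) fits (3, 1, 3); releases (0, 1, 1), pool now (3, 2, 4)
The stuck group stays short no matter what:
  P5 cannot run: need (1, 4, 6) vs free (3, 2, 4) (insufficient type-A units and type-B units)
  P6 cannot run: need (2, 4, 0) vs free (3, 2, 4) (insufficient type-A units)
  P7 cannot run: need (4, 5, 0) vs free (3, 2, 4) (insufficient type-D units and type-A units)
  P1 cannot run: need (3, 3, 4) vs free (3, 2, 4) (insufficient type-A units)


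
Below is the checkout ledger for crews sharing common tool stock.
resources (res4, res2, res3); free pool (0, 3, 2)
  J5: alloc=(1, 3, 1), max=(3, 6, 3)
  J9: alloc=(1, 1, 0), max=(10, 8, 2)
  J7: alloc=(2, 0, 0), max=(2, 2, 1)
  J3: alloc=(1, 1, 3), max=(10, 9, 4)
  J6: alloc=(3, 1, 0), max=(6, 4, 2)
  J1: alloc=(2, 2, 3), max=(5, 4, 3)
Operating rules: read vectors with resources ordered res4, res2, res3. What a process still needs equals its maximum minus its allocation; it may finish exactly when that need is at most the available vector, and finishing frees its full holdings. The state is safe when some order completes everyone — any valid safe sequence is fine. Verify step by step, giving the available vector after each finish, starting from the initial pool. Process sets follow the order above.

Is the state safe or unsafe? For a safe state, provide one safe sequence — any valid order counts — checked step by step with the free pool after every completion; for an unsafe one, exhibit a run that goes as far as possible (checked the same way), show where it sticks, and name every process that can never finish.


The state is UNSAFE.
Key observation: the wall is res4: completing J7, J5, J6, J1 brings the pool only to (8, 9, 6), and all the rest need more.
Going as far as possible: J7, J5, J6, J1; after that, nothing fits. Verifying each step:
  pool = (0, 3, 2)
  run J7 (needs (0, 2, 1), free (0, 3, 2)); after release of (2, 0, 0) the pool is (2, 3, 2)
  run J5 (needs (2, 3, 2), free (2, 3, 2)); after release of (1, 3, 1) the pool is (3, 6, 3)
  run J6 (needs (3, 3, 2), free (3, 6, 3)); after release of (3, 1, 0) the pool is (6, 7, 3)
  run J1 (needs (3, 2, 0), free (6, 7, 3)); after release of (2, 2, 3) the pool is (8, 9, 6)
  blocked: J9 wants (9, 7, 2), pool (8, 9, 6) — not enough res4
  blocked: J3 wants (9, 8, 1), pool (8, 9, 6) — not enough res4
Processes that can never finish: J9 and J3.


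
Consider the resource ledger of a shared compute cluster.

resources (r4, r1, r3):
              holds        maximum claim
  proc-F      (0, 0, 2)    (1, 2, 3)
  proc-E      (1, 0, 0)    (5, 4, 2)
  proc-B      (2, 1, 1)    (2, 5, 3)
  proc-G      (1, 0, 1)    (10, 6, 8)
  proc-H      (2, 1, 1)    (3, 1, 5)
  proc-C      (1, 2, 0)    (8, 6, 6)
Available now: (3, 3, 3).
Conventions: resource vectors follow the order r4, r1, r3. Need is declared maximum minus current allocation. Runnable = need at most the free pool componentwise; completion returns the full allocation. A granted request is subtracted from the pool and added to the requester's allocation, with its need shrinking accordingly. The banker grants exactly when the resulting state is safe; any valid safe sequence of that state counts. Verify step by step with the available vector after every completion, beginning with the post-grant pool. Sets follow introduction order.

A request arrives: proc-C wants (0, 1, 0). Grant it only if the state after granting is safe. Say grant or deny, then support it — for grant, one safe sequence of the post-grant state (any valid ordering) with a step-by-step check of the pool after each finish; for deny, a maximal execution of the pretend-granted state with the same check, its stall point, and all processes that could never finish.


DENY: after the grant no complete ordering would exist.
Key observation: after proc-F, proc-H the pool peaks at (5, 3, 6), and each blocked process is short somewhere: proc-E on r1; proc-B on r1; proc-G on r4, r1, r3; proc-C on r4.
Pretend the grant happened; the run proc-F, proc-H goes as far as possible. Check, step by step:
  pool = (3, 2, 3)
  run proc-F (needs (1, 2, 1), free (3, 2, 3)); after release of (0, 0, 2) the pool is (3, 2, 5)
  run proc-H (needs (1, 0, 4), free (3, 2, 5)); after release of (2, 1, 1) the pool is (5, 3, 6)
  proc-E still needs (4, 4, 2) but only (5, 3, 6) is free — short on r1
  proc-B still needs (0, 4, 2) but only (5, 3, 6) is free — short on r1
  proc-G still needs (9, 6, 7) but only (5, 3, 6) is free — short on r4, r1 and r3
  proc-C still needs (7, 3, 6) but only (5, 3, 6) is free — short on r4
Had the request been granted, proc-E, proc-B, proc-G and proc-C could never finish.


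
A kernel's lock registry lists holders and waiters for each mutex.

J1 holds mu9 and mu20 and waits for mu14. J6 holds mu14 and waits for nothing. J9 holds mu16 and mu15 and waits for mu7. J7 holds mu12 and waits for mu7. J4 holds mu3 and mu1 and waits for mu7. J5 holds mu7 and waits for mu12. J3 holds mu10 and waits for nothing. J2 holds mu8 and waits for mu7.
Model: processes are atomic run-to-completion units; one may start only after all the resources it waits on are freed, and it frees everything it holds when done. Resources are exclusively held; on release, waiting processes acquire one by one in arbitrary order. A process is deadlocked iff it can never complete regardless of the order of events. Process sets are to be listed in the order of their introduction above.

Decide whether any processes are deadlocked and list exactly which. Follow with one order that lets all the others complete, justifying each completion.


Deadlocked: J9, J7, J4, J5 and J2.
Key observation: along J5 -> J7 -> J5, each member waits on what the next one holds — a deadlock; J9, J4 and J2 wait into the deadlock from upstream.
A valid finishing order for the others: J3, J6, J1.
Check, step by step:
  J3: no waits; runs immediately, freeing mu10
  J6: no waits; runs immediately, freeing mu14
  J1 waits on mu14 — all released -> runs and releases mu9 and mu20


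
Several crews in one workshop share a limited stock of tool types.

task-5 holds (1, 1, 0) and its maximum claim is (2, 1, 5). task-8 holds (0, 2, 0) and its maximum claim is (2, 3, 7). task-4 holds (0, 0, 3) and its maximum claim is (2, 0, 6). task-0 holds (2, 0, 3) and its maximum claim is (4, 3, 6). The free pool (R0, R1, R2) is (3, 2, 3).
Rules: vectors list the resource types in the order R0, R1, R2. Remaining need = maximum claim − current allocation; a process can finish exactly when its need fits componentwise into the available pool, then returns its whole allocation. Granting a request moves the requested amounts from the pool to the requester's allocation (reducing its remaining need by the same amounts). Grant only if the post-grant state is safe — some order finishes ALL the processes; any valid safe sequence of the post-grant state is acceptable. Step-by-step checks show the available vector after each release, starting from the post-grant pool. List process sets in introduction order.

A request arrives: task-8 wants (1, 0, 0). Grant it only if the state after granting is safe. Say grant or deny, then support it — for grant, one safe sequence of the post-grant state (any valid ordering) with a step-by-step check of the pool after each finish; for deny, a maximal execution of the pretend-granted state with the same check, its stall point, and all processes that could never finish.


GRANT. The post-grant state is safe; one safe sequence: task-4, task-5, task-0, task-8.
Key observation: even at the reduced pool (2, 2, 3), task-4 fits immediately, so safety survives the grant.
Check on the post-grant state, step by step:
  pool = (2, 2, 3)
  run task-4 (needs (2, 0, 3), free (2, 2, 3)); after release of (0, 0, 3) the pool is (2, 2, 6)
  run task-5 (needs (1, 0, 5), free (2, 2, 6)); after release of (1, 1, 0) the pool is (3, 3, 6)
  run task-0 (needs (2, 3, 3), free (3, 3, 6)); after release of (2, 0, 3) the pool is (5, 3, 9)
  run task-8 (needs (1, 1, 7), free (5, 3, 9)); after release of (1, 2, 0) the pool is (6, 5, 9)


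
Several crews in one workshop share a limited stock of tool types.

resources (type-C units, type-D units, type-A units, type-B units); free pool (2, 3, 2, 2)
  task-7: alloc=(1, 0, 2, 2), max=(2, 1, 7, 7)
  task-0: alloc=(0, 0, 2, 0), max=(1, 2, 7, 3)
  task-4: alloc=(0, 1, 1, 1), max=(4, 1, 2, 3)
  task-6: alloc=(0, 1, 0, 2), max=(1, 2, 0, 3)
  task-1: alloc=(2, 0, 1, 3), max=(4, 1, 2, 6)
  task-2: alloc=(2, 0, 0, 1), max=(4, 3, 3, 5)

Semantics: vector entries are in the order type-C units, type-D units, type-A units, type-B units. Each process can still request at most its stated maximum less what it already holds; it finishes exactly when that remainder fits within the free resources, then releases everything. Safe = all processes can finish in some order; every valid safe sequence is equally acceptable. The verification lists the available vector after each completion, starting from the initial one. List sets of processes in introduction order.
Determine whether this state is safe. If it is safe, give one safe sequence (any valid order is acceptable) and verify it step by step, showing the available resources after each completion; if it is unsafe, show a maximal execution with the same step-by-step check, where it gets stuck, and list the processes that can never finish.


UNSAFE.
Key observation: no order helps: past task-6, task-1, task-2, task-4, the free pool tops out at (6, 5, 4, 9), below what each blocked process needs in type-A units.
Going as far as possible: task-6, task-1, task-2, task-4; after that, nothing fits. Verifying each step:
  pool = (2, 3, 2, 2)
  run task-6 (needs (1, 1, 0, 1), free (2, 3, 2, 2)); after release of (0, 1, 0, 2) the pool is (2, 4, 2, 4)
  run task-1 (needs (2, 1, 1, 3), free (2, 4, 2, 4)); after release of (2, 0, 1, 3) the pool is (4, 4, 3, 7)
  run task-2 (needs (2, 3, 3, 4), free (4, 4, 3, 7)); after release of (2, 0, 0, 1) the pool is (6, 4, 3, 8)
  run task-4 (needs (4, 0, 1, 2), free (6, 4, 3, 8)); after release of (0, 1, 1, 1) the pool is (6, 5, 4, 9)
  task-7 still needs (1, 1, 5, 5) but only (6, 5, 4, 9) is free — short on type-A units
  task-0 still needs (1, 2, 5, 3) but only (6, 5, 4, 9) is free — short on type-A units
Never able to finish: task-7 and task-0.
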